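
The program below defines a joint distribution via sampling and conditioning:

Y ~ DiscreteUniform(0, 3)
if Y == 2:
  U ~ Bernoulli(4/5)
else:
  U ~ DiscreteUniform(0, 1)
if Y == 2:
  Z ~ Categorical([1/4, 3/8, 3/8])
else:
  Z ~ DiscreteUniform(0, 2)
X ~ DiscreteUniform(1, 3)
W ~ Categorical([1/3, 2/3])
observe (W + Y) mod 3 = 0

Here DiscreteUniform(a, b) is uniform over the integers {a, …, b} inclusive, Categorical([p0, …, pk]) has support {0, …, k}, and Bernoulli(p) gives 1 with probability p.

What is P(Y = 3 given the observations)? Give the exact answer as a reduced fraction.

Enumerate traces; 54 have nonzero weight after conditioning:
  (Y=0, U=0, Z=0, X=1, W=0) weight 1/216
  (Y=0, U=0, Z=0, X=2, W=0) weight 1/216
  (Y=0, U=0, Z=0, X=3, W=0) weight 1/216
  (Y=0, U=0, Z=1, X=1, W=0) weight 1/216
  (Y=0, U=0, Z=1, X=2, W=0) weight 1/216
  (Y=0, U=0, Z=1, X=3, W=0) weight 1/216
  (Y=0, U=0, Z=2, X=1, W=0) weight 1/216
  (Y=0, U=0, Z=2, X=2, W=0) weight 1/216
  (Y=2, U=0, Z=0, X=1, W=1) weight 1/360
  (Y=3, U=0, Z=0, X=1, W=0) weight 1/216
  … 44 more
Group by Y:
  weight(Y=0) = 1/12
  weight(Y=2) = 1/6
  weight(Y=3) = 1/12
Total weight = 1/12 + 1/6 + 1/12 = 1/3
P(Y=0 | obs) = 1/12 / 1/3 = 1/4
P(Y=2 | obs) = 1/6 / 1/3 = 1/2
P(Y=3 | obs) = 1/12 / 1/3 = 1/4

P(Y = 3 | obs) = 1/4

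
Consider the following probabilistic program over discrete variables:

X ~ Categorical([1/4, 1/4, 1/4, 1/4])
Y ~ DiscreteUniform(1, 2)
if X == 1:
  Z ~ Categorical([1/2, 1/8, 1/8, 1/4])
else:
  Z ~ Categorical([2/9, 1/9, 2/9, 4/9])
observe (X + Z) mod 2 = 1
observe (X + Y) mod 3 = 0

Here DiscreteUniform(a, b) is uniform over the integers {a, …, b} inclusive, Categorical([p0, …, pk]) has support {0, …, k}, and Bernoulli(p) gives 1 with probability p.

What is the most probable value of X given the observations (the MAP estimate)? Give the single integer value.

Enumerate traces; 4 have nonzero weight after conditioning:
  (X=1, Y=2, Z=0) weight 1/16
  (X=1, Y=2, Z=2) weight 1/64
  (X=2, Y=1, Z=1) weight 1/72
  (X=2, Y=1, Z=3) weight 1/18
Group by X:
  weight(X=1) = 5/64
  weight(X=2) = 5/72
Total weight = 5/64 + 5/72 = 85/576
P(X=1 | obs) = 5/64 / 85/576 = 9/17
P(X=2 | obs) = 5/72 / 85/576 = 8/17
argmax = 1

argmax_v P(X = v | obs) = 1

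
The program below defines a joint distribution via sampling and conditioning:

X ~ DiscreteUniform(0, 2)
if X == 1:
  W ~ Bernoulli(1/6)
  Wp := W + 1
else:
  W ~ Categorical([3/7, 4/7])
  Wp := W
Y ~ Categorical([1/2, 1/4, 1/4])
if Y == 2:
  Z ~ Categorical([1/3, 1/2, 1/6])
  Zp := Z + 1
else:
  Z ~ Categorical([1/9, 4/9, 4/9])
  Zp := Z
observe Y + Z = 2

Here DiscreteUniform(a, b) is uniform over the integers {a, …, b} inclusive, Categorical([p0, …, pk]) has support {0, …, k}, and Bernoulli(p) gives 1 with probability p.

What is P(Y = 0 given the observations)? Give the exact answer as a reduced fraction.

P(Y = 0 | obs) = 8/15

Enumerate traces; 18 have nonzero weight after conditioning:
  (X=0, W=0, Y=0, Z=2) weight 2/63
  (X=0, W=0, Y=1, Z=1) weight 1/63
  (X=0, W=0, Y=2, Z=0) weight 1/84
  (X=0, W=1, Y=0, Z=2) weight 8/189
  (X=0, W=1, Y=1, Z=1) weight 4/189
  (X=0, W=1, Y=2, Z=0) weight 1/63
  (X=1, W=0, Y=0, Z=2) weight 5/81
  (X=1, W=0, Y=1, Z=1) weight 5/162
  … 10 more
Group by Y:
  weight(Y=0) = 2/9
  weight(Y=1) = 1/9
  weight(Y=2) = 1/12
Total weight = 2/9 + 1/9 + 1/12 = 5/12
P(Y=0 | obs) = 2/9 / 5/12 = 8/15
P(Y=1 | obs) = 1/9 / 5/12 = 4/15
P(Y=2 | obs) = 1/12 / 5/12 = 1/5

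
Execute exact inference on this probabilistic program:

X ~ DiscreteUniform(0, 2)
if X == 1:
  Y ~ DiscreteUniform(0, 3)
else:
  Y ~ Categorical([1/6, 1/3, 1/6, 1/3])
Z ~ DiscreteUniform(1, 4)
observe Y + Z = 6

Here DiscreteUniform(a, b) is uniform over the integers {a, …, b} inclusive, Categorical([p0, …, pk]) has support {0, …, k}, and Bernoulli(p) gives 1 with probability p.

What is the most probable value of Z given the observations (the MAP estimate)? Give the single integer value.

argmax_v P(Z = v | obs) = 3

Enumerate traces; 6 have nonzero weight after conditioning:
  (X=0, Y=2, Z=4) weight 1/72
  (X=0, Y=3, Z=3) weight 1/36
  (X=1, Y=2, Z=4) weight 1/48
  (X=1, Y=3, Z=3) weight 1/48
  (X=2, Y=2, Z=4) weight 1/72
  (X=2, Y=3, Z=3) weight 1/36
Group by Z:
  weight(Z=3) = 11/144
  weight(Z=4) = 7/144
Total weight = 11/144 + 7/144 = 1/8
P(Z=3 | obs) = 11/144 / 1/8 = 11/18
P(Z=4 | obs) = 7/144 / 1/8 = 7/18
argmax = 3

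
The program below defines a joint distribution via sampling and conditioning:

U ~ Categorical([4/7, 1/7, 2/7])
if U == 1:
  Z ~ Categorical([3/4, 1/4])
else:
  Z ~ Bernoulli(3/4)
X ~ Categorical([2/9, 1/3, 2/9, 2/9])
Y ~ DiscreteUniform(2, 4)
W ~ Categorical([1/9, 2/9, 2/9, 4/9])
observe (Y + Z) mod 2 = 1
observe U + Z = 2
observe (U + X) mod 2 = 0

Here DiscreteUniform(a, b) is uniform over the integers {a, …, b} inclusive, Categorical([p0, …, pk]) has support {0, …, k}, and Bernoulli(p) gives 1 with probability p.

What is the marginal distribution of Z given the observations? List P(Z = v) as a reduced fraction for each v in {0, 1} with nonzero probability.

P(Z=0) = 4/9, P(Z=1) = 5/9

Enumerate traces; 24 have nonzero weight after conditioning:
  (U=1, Z=1, X=1, Y=2, W=0) weight 1/2268
  (U=1, Z=1, X=1, Y=2, W=1) weight 1/1134
  (U=1, Z=1, X=1, Y=2, W=2) weight 1/1134
  (U=1, Z=1, X=1, Y=2, W=3) weight 1/567
  (U=1, Z=1, X=1, Y=4, W=0) weight 1/2268
  (U=1, Z=1, X=1, Y=4, W=1) weight 1/1134
  (U=1, Z=1, X=1, Y=4, W=2) weight 1/1134
  (U=1, Z=1, X=1, Y=4, W=3) weight 1/567
  (U=2, Z=0, X=0, Y=3, W=0) weight 1/1701
  … 15 more
Group by Z:
  weight(Z=0) = 2/189
  weight(Z=1) = 5/378
Total weight = 2/189 + 5/378 = 1/42
P(Z=0 | obs) = 2/189 / 1/42 = 4/9
P(Z=1 | obs) = 5/378 / 1/42 = 5/9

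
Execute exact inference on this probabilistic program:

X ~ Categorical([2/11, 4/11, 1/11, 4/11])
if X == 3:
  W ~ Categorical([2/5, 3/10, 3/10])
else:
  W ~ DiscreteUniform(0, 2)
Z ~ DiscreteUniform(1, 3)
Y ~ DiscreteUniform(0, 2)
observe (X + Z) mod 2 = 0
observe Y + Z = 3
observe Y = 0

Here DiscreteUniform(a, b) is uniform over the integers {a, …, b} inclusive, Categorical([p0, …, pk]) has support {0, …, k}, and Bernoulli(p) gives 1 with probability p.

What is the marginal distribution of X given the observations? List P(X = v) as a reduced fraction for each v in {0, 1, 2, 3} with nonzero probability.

Enumerate traces; 6 have nonzero weight after conditioning:
  (X=1, W=0, Z=3, Y=0) weight 4/297
  (X=1, W=1, Z=3, Y=0) weight 4/297
  (X=1, W=2, Z=3, Y=0) weight 4/297
  (X=3, W=0, Z=3, Y=0) weight 8/495
  (X=3, W=1, Z=3, Y=0) weight 2/165
  (X=3, W=2, Z=3, Y=0) weight 2/165
Group by X:
  weight(X=1) = 4/99
  weight(X=3) = 4/99
Total weight = 4/99 + 4/99 = 8/99
P(X=1 | obs) = 4/99 / 8/99 = 1/2
P(X=3 | obs) = 4/99 / 8/99 = 1/2

P(X=1) = 1/2, P(X=3) = 1/2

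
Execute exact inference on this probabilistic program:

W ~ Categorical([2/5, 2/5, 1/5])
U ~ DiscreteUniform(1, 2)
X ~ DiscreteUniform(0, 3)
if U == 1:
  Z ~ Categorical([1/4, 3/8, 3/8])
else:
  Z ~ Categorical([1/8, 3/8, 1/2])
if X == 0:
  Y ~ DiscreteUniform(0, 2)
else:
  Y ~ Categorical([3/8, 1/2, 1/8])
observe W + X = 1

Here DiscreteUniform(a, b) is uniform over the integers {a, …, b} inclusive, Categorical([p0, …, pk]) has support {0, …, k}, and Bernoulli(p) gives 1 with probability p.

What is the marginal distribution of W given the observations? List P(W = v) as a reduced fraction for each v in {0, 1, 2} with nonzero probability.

Enumerate traces; 36 have nonzero weight after conditioning:
  (W=0, U=1, X=1, Z=0, Y=0) weight 3/640
  (W=0, U=1, X=1, Z=0, Y=1) weight 1/160
  (W=0, U=1, X=1, Z=0, Y=2) weight 1/640
  (W=0, U=1, X=1, Z=1, Y=0) weight 9/1280
  (W=0, U=1, X=1, Z=1, Y=1) weight 3/320
  (W=0, U=1, X=1, Z=1, Y=2) weight 3/1280
  (W=0, U=1, X=1, Z=2, Y=0) weight 9/1280
  (W=0, U=1, X=1, Z=2, Y=1) weight 3/320
  (W=1, U=1, X=0, Z=0, Y=0) weight 1/240
  … 27 more
Group by W:
  weight(W=0) = 1/10
  weight(W=1) = 1/10
Total weight = 1/10 + 1/10 = 1/5
P(W=0 | obs) = 1/10 / 1/5 = 1/2
P(W=1 | obs) = 1/10 / 1/5 = 1/2

P(W=0) = 1/2, P(W=1) = 1/2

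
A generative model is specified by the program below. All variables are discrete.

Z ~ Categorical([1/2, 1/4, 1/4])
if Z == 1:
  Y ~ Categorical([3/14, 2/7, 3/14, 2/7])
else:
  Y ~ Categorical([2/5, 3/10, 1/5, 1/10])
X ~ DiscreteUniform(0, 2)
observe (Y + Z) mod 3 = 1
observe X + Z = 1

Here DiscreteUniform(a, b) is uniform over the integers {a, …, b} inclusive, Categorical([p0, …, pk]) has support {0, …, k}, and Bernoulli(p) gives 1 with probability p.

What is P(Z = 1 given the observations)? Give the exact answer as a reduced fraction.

P(Z = 1 | obs) = 5/11

Enumerate traces; 3 have nonzero weight after conditioning:
  (Z=0, Y=1, X=1) weight 1/20
  (Z=1, Y=0, X=0) weight 1/56
  (Z=1, Y=3, X=0) weight 1/42
Group by Z:
  weight(Z=0) = 1/20
  weight(Z=1) = 1/24
Total weight = 1/20 + 1/24 = 11/120
P(Z=0 | obs) = 1/20 / 11/120 = 6/11
P(Z=1 | obs) = 1/24 / 11/120 = 5/11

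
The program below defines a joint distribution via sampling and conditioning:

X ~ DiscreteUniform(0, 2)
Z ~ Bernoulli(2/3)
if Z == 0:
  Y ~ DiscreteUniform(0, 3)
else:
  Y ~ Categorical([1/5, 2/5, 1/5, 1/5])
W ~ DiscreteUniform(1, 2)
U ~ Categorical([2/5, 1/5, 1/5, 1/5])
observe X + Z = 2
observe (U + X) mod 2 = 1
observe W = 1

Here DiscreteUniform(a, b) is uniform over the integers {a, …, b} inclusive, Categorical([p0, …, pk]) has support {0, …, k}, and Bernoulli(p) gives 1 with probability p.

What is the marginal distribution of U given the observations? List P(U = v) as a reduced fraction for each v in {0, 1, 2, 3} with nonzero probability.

Enumerate traces; 16 have nonzero weight after conditioning:
  (X=1, Z=1, Y=0, W=1, U=0) weight 2/225
  (X=1, Z=1, Y=0, W=1, U=2) weight 1/225
  (X=1, Z=1, Y=1, W=1, U=0) weight 4/225
  (X=1, Z=1, Y=1, W=1, U=2) weight 2/225
  (X=1, Z=1, Y=2, W=1, U=0) weight 2/225
  (X=1, Z=1, Y=2, W=1, U=2) weight 1/225
  (X=1, Z=1, Y=3, W=1, U=0) weight 2/225
  (X=1, Z=1, Y=3, W=1, U=2) weight 1/225
  (X=2, Z=0, Y=0, W=1, U=1) weight 1/360
  (X=2, Z=0, Y=0, W=1, U=3) weight 1/360
  … 6 more
Group by U:
  weight(U=0) = 2/45
  weight(U=1) = 1/90
  weight(U=2) = 1/45
  weight(U=3) = 1/90
Total weight = 2/45 + 1/90 + 1/45 + 1/90 = 4/45
P(U=0 | obs) = 2/45 / 4/45 = 1/2
P(U=1 | obs) = 1/90 / 4/45 = 1/8
P(U=2 | obs) = 1/45 / 4/45 = 1/4
P(U=3 | obs) = 1/90 / 4/45 = 1/8

P(U=0) = 1/2, P(U=1) = 1/8, P(U=2) = 1/4, P(U=3) = 1/8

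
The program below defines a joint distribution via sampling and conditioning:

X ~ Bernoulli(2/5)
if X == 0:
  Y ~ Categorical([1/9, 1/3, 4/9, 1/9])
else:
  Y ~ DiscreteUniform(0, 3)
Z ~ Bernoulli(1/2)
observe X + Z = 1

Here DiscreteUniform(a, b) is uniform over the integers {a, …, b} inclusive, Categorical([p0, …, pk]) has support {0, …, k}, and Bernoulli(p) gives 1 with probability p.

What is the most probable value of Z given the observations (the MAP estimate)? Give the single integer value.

argmax_v P(Z = v | obs) = 1

Enumerate traces; 8 have nonzero weight after conditioning:
  (X=0, Y=0, Z=1) weight 1/30
  (X=0, Y=1, Z=1) weight 1/10
  (X=0, Y=2, Z=1) weight 2/15
  (X=0, Y=3, Z=1) weight 1/30
  (X=1, Y=0, Z=0) weight 1/20
  (X=1, Y=1, Z=0) weight 1/20
  (X=1, Y=2, Z=0) weight 1/20
  (X=1, Y=3, Z=0) weight 1/20
Group by Z:
  weight(Z=0) = 1/5
  weight(Z=1) = 3/10
Total weight = 1/5 + 3/10 = 1/2
P(Z=0 | obs) = 1/5 / 1/2 = 2/5
P(Z=1 | obs) = 3/10 / 1/2 = 3/5
argmax = 1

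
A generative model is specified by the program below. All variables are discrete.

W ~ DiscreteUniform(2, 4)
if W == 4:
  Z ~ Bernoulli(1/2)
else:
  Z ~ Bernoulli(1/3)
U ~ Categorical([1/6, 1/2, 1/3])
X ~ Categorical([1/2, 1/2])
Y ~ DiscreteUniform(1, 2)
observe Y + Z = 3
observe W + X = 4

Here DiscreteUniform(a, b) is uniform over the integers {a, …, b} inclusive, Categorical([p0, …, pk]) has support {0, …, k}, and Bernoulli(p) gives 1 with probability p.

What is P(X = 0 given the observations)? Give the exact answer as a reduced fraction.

Enumerate traces; 6 have nonzero weight after conditioning:
  (W=3, Z=1, U=0, X=1, Y=2) weight 1/216
  (W=3, Z=1, U=1, X=1, Y=2) weight 1/72
  (W=3, Z=1, U=2, X=1, Y=2) weight 1/108
  (W=4, Z=1, U=0, X=0, Y=2) weight 1/144
  (W=4, Z=1, U=1, X=0, Y=2) weight 1/48
  (W=4, Z=1, U=2, X=0, Y=2) weight 1/72
Group by X:
  weight(X=0) = 1/24
  weight(X=1) = 1/36
Total weight = 1/24 + 1/36 = 5/72
P(X=0 | obs) = 1/24 / 5/72 = 3/5
P(X=1 | obs) = 1/36 / 5/72 = 2/5

P(X = 0 | obs) = 3/5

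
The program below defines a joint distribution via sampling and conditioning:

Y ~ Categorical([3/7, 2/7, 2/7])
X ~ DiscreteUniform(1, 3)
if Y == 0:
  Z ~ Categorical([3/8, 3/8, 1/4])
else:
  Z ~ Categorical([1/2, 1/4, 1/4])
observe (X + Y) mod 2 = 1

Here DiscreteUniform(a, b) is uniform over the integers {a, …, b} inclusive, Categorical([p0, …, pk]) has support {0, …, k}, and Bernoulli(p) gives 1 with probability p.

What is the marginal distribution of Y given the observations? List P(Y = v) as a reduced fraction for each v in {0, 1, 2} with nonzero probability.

P(Y=0) = 1/2, P(Y=1) = 1/6, P(Y=2) = 1/3

Enumerate traces; 15 have nonzero weight after conditioning:
  (Y=0, X=1, Z=0) weight 3/56
  (Y=0, X=1, Z=1) weight 3/56
  (Y=0, X=1, Z=2) weight 1/28
  (Y=0, X=3, Z=0) weight 3/56
  (Y=0, X=3, Z=1) weight 3/56
  (Y=0, X=3, Z=2) weight 1/28
  (Y=1, X=2, Z=0) weight 1/21
  (Y=1, X=2, Z=1) weight 1/42
  (Y=2, X=1, Z=0) weight 1/21
  … 6 more
Group by Y:
  weight(Y=0) = 2/7
  weight(Y=1) = 2/21
  weight(Y=2) = 4/21
Total weight = 2/7 + 2/21 + 4/21 = 4/7
P(Y=0 | obs) = 2/7 / 4/7 = 1/2
P(Y=1 | obs) = 2/21 / 4/7 = 1/6
P(Y=2 | obs) = 4/21 / 4/7 = 1/3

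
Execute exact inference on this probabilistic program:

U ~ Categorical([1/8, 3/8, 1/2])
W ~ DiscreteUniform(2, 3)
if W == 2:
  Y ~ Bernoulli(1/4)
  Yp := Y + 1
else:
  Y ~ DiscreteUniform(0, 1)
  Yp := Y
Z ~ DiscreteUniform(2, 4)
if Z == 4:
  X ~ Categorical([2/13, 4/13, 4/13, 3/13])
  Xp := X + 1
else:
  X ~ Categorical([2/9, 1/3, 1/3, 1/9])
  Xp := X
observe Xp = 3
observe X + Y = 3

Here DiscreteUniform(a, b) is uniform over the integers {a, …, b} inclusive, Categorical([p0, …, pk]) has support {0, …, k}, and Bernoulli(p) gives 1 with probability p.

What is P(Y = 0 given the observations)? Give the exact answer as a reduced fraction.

Enumerate traces; 18 have nonzero weight after conditioning:
  (U=0, W=2, Y=0, Z=2, X=3) weight 1/576
  (U=0, W=2, Y=0, Z=3, X=3) weight 1/576
  (U=0, W=2, Y=1, Z=4, X=2) weight 1/624
  (U=0, W=3, Y=0, Z=2, X=3) weight 1/864
  (U=0, W=3, Y=0, Z=3, X=3) weight 1/864
  (U=0, W=3, Y=1, Z=4, X=2) weight 1/312
  (U=1, W=2, Y=0, Z=2, X=3) weight 1/192
  (U=1, W=2, Y=0, Z=3, X=3) weight 1/192
  … 10 more
Group by Y:
  weight(Y=0) = 5/108
  weight(Y=1) = 1/26
Total weight = 5/108 + 1/26 = 119/1404
P(Y=0 | obs) = 5/108 / 119/1404 = 65/119
P(Y=1 | obs) = 1/26 / 119/1404 = 54/119

P(Y = 0 | obs) = 65/119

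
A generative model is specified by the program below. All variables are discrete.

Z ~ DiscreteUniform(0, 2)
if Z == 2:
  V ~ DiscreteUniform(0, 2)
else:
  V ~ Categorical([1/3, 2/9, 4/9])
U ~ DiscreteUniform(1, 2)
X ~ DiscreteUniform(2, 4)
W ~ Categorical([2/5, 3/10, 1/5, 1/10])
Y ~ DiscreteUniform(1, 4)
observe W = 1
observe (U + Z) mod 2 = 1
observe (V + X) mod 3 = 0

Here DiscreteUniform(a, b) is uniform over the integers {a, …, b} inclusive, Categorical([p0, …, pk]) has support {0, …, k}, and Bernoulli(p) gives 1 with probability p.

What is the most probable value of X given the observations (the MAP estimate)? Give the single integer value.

argmax_v P(X = v | obs) = 4

Enumerate traces; 36 have nonzero weight after conditioning:
  (Z=0, V=0, U=1, X=3, W=1, Y=1) weight 1/720
  (Z=0, V=0, U=1, X=3, W=1, Y=2) weight 1/720
  (Z=0, V=0, U=1, X=3, W=1, Y=3) weight 1/720
  (Z=0, V=0, U=1, X=3, W=1, Y=4) weight 1/720
  (Z=0, V=1, U=1, X=2, W=1, Y=1) weight 1/1080
  (Z=0, V=1, U=1, X=2, W=1, Y=2) weight 1/1080
  (Z=0, V=1, U=1, X=2, W=1, Y=3) weight 1/1080
  (Z=0, V=1, U=1, X=2, W=1, Y=4) weight 1/1080
  (Z=0, V=2, U=1, X=4, W=1, Y=1) weight 1/540
  … 27 more
Group by X:
  weight(X=2) = 7/540
  weight(X=3) = 1/60
  weight(X=4) = 11/540
Total weight = 7/540 + 1/60 + 11/540 = 1/20
P(X=2 | obs) = 7/540 / 1/20 = 7/27
P(X=3 | obs) = 1/60 / 1/20 = 1/3
P(X=4 | obs) = 11/540 / 1/20 = 11/27
argmax = 4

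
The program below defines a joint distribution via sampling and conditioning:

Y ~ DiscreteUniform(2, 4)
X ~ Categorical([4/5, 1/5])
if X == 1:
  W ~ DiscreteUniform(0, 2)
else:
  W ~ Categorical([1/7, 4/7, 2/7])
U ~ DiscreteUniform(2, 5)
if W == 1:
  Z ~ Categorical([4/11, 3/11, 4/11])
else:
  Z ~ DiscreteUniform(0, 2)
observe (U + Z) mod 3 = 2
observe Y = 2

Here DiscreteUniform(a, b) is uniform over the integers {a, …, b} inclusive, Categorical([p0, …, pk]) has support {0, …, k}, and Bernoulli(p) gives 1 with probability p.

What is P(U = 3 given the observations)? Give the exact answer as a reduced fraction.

P(U = 3 | obs) = 22/85

Enumerate traces; 24 have nonzero weight after conditioning:
  (Y=2, X=0, W=0, U=2, Z=0) weight 1/315
  (Y=2, X=0, W=0, U=3, Z=2) weight 1/315
  (Y=2, X=0, W=0, U=4, Z=1) weight 1/315
  (Y=2, X=0, W=0, U=5, Z=0) weight 1/315
  (Y=2, X=0, W=1, U=2, Z=0) weight 16/1155
  (Y=2, X=0, W=1, U=3, Z=2) weight 16/1155
  (Y=2, X=0, W=1, U=4, Z=1) weight 4/385
  (Y=2, X=0, W=1, U=5, Z=0) weight 16/1155
  … 16 more
Group by U:
  weight(U=2) = 11/378
  weight(U=3) = 11/378
  weight(U=4) = 19/756
  weight(U=5) = 11/378
Total weight = 11/378 + 11/378 + 19/756 + 11/378 = 85/756
P(U=2 | obs) = 11/378 / 85/756 = 22/85
P(U=3 | obs) = 11/378 / 85/756 = 22/85
P(U=4 | obs) = 19/756 / 85/756 = 19/85
P(U=5 | obs) = 11/378 / 85/756 = 22/85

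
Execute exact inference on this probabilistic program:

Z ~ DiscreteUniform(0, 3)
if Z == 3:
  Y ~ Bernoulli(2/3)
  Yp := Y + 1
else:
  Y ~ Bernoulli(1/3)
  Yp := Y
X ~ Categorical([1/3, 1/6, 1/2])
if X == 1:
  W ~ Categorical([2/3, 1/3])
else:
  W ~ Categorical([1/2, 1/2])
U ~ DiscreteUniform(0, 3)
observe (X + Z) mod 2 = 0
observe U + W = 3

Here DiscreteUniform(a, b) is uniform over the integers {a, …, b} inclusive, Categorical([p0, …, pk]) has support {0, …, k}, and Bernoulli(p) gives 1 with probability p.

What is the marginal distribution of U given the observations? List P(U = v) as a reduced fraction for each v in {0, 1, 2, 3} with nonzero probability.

P(U=2) = 17/36, P(U=3) = 19/36

Enumerate traces; 24 have nonzero weight after conditioning:
  (Z=0, Y=0, X=0, W=0, U=3) weight 1/144
  (Z=0, Y=0, X=0, W=1, U=2) weight 1/144
  (Z=0, Y=0, X=2, W=0, U=3) weight 1/96
  (Z=0, Y=0, X=2, W=1, U=2) weight 1/96
  (Z=0, Y=1, X=0, W=0, U=3) weight 1/288
  (Z=0, Y=1, X=0, W=1, U=2) weight 1/288
  (Z=0, Y=1, X=2, W=0, U=3) weight 1/192
  (Z=0, Y=1, X=2, W=1, U=2) weight 1/192
  … 16 more
Group by U:
  weight(U=2) = 17/288
  weight(U=3) = 19/288
Total weight = 17/288 + 19/288 = 1/8
P(U=2 | obs) = 17/288 / 1/8 = 17/36
P(U=3 | obs) = 19/288 / 1/8 = 19/36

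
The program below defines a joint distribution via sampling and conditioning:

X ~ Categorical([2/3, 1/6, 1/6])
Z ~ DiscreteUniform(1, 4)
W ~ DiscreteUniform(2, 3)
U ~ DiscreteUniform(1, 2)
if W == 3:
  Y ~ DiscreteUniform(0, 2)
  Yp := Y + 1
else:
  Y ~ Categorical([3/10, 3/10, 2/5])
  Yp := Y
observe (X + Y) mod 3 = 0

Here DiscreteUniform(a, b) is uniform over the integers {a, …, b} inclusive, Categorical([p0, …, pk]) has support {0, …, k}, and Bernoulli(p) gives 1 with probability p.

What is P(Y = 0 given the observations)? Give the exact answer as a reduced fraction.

P(Y = 0 | obs) = 76/117

Enumerate traces; 48 have nonzero weight after conditioning:
  (X=0, Z=1, W=2, U=1, Y=0) weight 1/80
  (X=0, Z=1, W=2, U=2, Y=0) weight 1/80
  (X=0, Z=1, W=3, U=1, Y=0) weight 1/72
  (X=0, Z=1, W=3, U=2, Y=0) weight 1/72
  (X=0, Z=2, W=2, U=1, Y=0) weight 1/80
  (X=0, Z=2, W=2, U=2, Y=0) weight 1/80
  (X=0, Z=2, W=3, U=1, Y=0) weight 1/72
  (X=0, Z=2, W=3, U=2, Y=0) weight 1/72
  (X=1, Z=1, W=2, U=1, Y=2) weight 1/240
  (X=2, Z=1, W=2, U=1, Y=1) weight 1/320
  … 38 more
Group by Y:
  weight(Y=0) = 19/90
  weight(Y=1) = 19/360
  weight(Y=2) = 11/180
Total weight = 19/90 + 19/360 + 11/180 = 13/40
P(Y=0 | obs) = 19/90 / 13/40 = 76/117
P(Y=1 | obs) = 19/360 / 13/40 = 19/117
P(Y=2 | obs) = 11/180 / 13/40 = 22/117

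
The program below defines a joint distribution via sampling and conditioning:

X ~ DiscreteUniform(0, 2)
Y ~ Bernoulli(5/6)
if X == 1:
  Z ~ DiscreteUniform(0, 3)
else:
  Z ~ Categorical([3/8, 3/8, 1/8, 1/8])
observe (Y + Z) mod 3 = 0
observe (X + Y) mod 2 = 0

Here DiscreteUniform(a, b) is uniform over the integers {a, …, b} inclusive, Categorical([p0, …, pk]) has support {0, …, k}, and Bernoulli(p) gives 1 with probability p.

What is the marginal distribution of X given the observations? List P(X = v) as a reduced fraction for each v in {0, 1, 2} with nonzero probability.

Enumerate traces; 5 have nonzero weight after conditioning:
  (X=0, Y=0, Z=0) weight 1/48
  (X=0, Y=0, Z=3) weight 1/144
  (X=1, Y=1, Z=2) weight 5/72
  (X=2, Y=0, Z=0) weight 1/48
  (X=2, Y=0, Z=3) weight 1/144
Group by X:
  weight(X=0) = 1/36
  weight(X=1) = 5/72
  weight(X=2) = 1/36
Total weight = 1/36 + 5/72 + 1/36 = 1/8
P(X=0 | obs) = 1/36 / 1/8 = 2/9
P(X=1 | obs) = 5/72 / 1/8 = 5/9
P(X=2 | obs) = 1/36 / 1/8 = 2/9

P(X=0) = 2/9, P(X=1) = 5/9, P(X=2) = 2/9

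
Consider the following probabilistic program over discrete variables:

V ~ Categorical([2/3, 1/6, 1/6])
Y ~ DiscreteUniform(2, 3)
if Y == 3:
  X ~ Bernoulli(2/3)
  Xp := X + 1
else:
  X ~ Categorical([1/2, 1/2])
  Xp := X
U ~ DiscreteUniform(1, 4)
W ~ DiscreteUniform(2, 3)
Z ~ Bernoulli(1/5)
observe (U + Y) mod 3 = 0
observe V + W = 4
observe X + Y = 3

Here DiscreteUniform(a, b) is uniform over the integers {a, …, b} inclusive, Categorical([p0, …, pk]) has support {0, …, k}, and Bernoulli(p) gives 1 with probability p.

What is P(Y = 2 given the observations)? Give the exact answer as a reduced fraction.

Enumerate traces; 12 have nonzero weight after conditioning:
  (V=1, Y=2, X=1, U=1, W=3, Z=0) weight 1/240
  (V=1, Y=2, X=1, U=1, W=3, Z=1) weight 1/960
  (V=1, Y=2, X=1, U=4, W=3, Z=0) weight 1/240
  (V=1, Y=2, X=1, U=4, W=3, Z=1) weight 1/960
  (V=1, Y=3, X=0, U=3, W=3, Z=0) weight 1/360
  (V=1, Y=3, X=0, U=3, W=3, Z=1) weight 1/1440
  (V=2, Y=2, X=1, U=1, W=2, Z=0) weight 1/240
  (V=2, Y=2, X=1, U=1, W=2, Z=1) weight 1/960
  … 4 more
Group by Y:
  weight(Y=2) = 1/48
  weight(Y=3) = 1/144
Total weight = 1/48 + 1/144 = 1/36
P(Y=2 | obs) = 1/48 / 1/36 = 3/4
P(Y=3 | obs) = 1/144 / 1/36 = 1/4

P(Y = 2 | obs) = 3/4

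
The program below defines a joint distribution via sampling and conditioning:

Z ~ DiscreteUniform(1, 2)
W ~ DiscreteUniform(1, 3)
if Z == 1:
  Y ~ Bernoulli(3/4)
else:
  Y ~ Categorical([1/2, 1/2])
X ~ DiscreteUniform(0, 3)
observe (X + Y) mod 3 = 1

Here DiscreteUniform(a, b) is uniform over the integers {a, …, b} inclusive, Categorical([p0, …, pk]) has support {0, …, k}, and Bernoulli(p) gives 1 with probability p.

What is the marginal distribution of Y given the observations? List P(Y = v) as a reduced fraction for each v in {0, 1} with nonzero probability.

P(Y=0) = 3/13, P(Y=1) = 10/13

Enumerate traces; 18 have nonzero weight after conditioning:
  (Z=1, W=1, Y=0, X=1) weight 1/96
  (Z=1, W=1, Y=1, X=0) weight 1/32
  (Z=1, W=1, Y=1, X=3) weight 1/32
  (Z=1, W=2, Y=0, X=1) weight 1/96
  (Z=1, W=2, Y=1, X=0) weight 1/32
  (Z=1, W=2, Y=1, X=3) weight 1/32
  (Z=1, W=3, Y=0, X=1) weight 1/96
  (Z=1, W=3, Y=1, X=0) weight 1/32
  … 10 more
Group by Y:
  weight(Y=0) = 3/32
  weight(Y=1) = 5/16
Total weight = 3/32 + 5/16 = 13/32
P(Y=0 | obs) = 3/32 / 13/32 = 3/13
P(Y=1 | obs) = 5/16 / 13/32 = 10/13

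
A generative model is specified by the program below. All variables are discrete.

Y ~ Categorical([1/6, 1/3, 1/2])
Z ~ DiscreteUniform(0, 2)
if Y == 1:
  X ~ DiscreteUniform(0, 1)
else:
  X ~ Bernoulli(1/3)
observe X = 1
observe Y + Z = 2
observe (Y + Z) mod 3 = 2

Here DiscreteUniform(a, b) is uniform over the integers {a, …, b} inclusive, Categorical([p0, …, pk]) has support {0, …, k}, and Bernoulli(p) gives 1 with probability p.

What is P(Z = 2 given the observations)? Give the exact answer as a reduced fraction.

P(Z = 2 | obs) = 1/7

Enumerate traces; 3 have nonzero weight after conditioning:
  (Y=0, Z=2, X=1) weight 1/54
  (Y=1, Z=1, X=1) weight 1/18
  (Y=2, Z=0, X=1) weight 1/18
Group by Z:
  weight(Z=0) = 1/18
  weight(Z=1) = 1/18
  weight(Z=2) = 1/54
Total weight = 1/18 + 1/18 + 1/54 = 7/54
P(Z=0 | obs) = 1/18 / 7/54 = 3/7
P(Z=1 | obs) = 1/18 / 7/54 = 3/7
P(Z=2 | obs) = 1/54 / 7/54 = 1/7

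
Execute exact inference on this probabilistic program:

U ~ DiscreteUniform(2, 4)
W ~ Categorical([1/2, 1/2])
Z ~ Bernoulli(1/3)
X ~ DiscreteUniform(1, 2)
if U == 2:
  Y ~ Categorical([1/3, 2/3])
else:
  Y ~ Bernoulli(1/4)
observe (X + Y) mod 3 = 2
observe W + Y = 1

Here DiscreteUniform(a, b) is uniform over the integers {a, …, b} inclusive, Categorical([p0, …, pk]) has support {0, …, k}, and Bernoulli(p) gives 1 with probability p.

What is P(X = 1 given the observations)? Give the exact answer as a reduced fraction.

P(X = 1 | obs) = 7/18

Enumerate traces; 12 have nonzero weight after conditioning:
  (U=2, W=0, Z=0, X=1, Y=1) weight 1/27
  (U=2, W=0, Z=1, X=1, Y=1) weight 1/54
  (U=2, W=1, Z=0, X=2, Y=0) weight 1/54
  (U=2, W=1, Z=1, X=2, Y=0) weight 1/108
  (U=3, W=0, Z=0, X=1, Y=1) weight 1/72
  (U=3, W=0, Z=1, X=1, Y=1) weight 1/144
  (U=3, W=1, Z=0, X=2, Y=0) weight 1/24
  (U=3, W=1, Z=1, X=2, Y=0) weight 1/48
  … 4 more
Group by X:
  weight(X=1) = 7/72
  weight(X=2) = 11/72
Total weight = 7/72 + 11/72 = 1/4
P(X=1 | obs) = 7/72 / 1/4 = 7/18
P(X=2 | obs) = 11/72 / 1/4 = 11/18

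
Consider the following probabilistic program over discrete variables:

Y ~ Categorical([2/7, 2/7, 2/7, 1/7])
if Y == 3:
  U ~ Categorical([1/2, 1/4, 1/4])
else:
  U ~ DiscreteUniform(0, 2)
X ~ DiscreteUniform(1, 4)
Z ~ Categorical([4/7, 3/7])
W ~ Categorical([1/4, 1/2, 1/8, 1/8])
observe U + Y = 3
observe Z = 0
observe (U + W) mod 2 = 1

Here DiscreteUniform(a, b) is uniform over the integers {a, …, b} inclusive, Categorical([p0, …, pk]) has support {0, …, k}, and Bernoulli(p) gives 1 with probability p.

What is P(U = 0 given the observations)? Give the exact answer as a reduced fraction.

P(U = 0 | obs) = 15/47

Enumerate traces; 24 have nonzero weight after conditioning:
  (Y=1, U=2, X=1, Z=0, W=1) weight 1/147
  (Y=1, U=2, X=1, Z=0, W=3) weight 1/588
  (Y=1, U=2, X=2, Z=0, W=1) weight 1/147
  (Y=1, U=2, X=2, Z=0, W=3) weight 1/588
  (Y=1, U=2, X=3, Z=0, W=1) weight 1/147
  (Y=1, U=2, X=3, Z=0, W=3) weight 1/588
  (Y=1, U=2, X=4, Z=0, W=1) weight 1/147
  (Y=1, U=2, X=4, Z=0, W=3) weight 1/588
  (Y=2, U=1, X=1, Z=0, W=0) weight 1/294
  (Y=3, U=0, X=1, Z=0, W=1) weight 1/196
  … 14 more
Group by U:
  weight(U=0) = 5/196
  weight(U=1) = 1/49
  weight(U=2) = 5/147
Total weight = 5/196 + 1/49 + 5/147 = 47/588
P(U=0 | obs) = 5/196 / 47/588 = 15/47
P(U=1 | obs) = 1/49 / 47/588 = 12/47
P(U=2 | obs) = 5/147 / 47/588 = 20/47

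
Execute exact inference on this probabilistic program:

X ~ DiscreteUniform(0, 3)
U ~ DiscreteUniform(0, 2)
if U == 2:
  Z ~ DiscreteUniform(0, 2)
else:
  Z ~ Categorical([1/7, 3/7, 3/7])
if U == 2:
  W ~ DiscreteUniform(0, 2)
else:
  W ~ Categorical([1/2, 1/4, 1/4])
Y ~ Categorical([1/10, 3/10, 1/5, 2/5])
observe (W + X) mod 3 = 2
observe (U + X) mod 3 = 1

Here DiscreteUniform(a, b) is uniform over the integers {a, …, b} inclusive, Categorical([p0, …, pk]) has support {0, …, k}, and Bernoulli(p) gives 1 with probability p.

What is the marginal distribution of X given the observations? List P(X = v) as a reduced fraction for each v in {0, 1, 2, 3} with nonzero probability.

P(X=0) = 3/13, P(X=1) = 3/13, P(X=2) = 4/13, P(X=3) = 3/13

Enumerate traces; 48 have nonzero weight after conditioning:
  (X=0, U=1, Z=0, W=2, Y=0) weight 1/3360
  (X=0, U=1, Z=0, W=2, Y=1) weight 1/1120
  (X=0, U=1, Z=0, W=2, Y=2) weight 1/1680
  (X=0, U=1, Z=0, W=2, Y=3) weight 1/840
  (X=0, U=1, Z=1, W=2, Y=0) weight 1/1120
  (X=0, U=1, Z=1, W=2, Y=1) weight 3/1120
  (X=0, U=1, Z=1, W=2, Y=2) weight 1/560
  (X=0, U=1, Z=1, W=2, Y=3) weight 1/280
  (X=1, U=0, Z=0, W=1, Y=0) weight 1/3360
  (X=2, U=2, Z=0, W=0, Y=0) weight 1/1080
  … 38 more
Group by X:
  weight(X=0) = 1/48
  weight(X=1) = 1/48
  weight(X=2) = 1/36
  weight(X=3) = 1/48
Total weight = 1/48 + 1/48 + 1/36 + 1/48 = 13/144
P(X=0 | obs) = 1/48 / 13/144 = 3/13
P(X=1 | obs) = 1/48 / 13/144 = 3/13
P(X=2 | obs) = 1/36 / 13/144 = 4/13
P(X=3 | obs) = 1/48 / 13/144 = 3/13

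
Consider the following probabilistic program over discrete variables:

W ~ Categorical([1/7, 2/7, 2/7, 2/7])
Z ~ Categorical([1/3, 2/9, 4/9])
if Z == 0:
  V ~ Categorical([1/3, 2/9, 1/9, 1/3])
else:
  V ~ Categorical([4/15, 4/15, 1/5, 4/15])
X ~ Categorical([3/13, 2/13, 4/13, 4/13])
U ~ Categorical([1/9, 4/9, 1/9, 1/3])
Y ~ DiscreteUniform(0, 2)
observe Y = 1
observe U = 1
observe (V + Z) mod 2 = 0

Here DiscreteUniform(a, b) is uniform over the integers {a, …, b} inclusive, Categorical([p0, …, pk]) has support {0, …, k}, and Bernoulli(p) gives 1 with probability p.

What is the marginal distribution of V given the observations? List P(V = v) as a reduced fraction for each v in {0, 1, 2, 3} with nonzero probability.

P(V=0) = 31/64, P(V=1) = 1/8, P(V=2) = 17/64, P(V=3) = 1/8

Enumerate traces; 96 have nonzero weight after conditioning:
  (W=0, Z=0, V=0, X=0, U=1, Y=1) weight 4/7371
  (W=0, Z=0, V=0, X=1, U=1, Y=1) weight 8/22113
  (W=0, Z=0, V=0, X=2, U=1, Y=1) weight 16/22113
  (W=0, Z=0, V=0, X=3, U=1, Y=1) weight 16/22113
  (W=0, Z=0, V=2, X=0, U=1, Y=1) weight 4/22113
  (W=0, Z=0, V=2, X=1, U=1, Y=1) weight 8/66339
  (W=0, Z=0, V=2, X=2, U=1, Y=1) weight 16/66339
  (W=0, Z=0, V=2, X=3, U=1, Y=1) weight 16/66339
  (W=0, Z=1, V=1, X=0, U=1, Y=1) weight 32/110565
  (W=0, Z=1, V=3, X=0, U=1, Y=1) weight 32/110565
  … 86 more
Group by V:
  weight(V=0) = 124/3645
  weight(V=1) = 32/3645
  weight(V=2) = 68/3645
  weight(V=3) = 32/3645
Total weight = 124/3645 + 32/3645 + 68/3645 + 32/3645 = 256/3645
P(V=0 | obs) = 124/3645 / 256/3645 = 31/64
P(V=1 | obs) = 32/3645 / 256/3645 = 1/8
P(V=2 | obs) = 68/3645 / 256/3645 = 17/64
P(V=3 | obs) = 32/3645 / 256/3645 = 1/8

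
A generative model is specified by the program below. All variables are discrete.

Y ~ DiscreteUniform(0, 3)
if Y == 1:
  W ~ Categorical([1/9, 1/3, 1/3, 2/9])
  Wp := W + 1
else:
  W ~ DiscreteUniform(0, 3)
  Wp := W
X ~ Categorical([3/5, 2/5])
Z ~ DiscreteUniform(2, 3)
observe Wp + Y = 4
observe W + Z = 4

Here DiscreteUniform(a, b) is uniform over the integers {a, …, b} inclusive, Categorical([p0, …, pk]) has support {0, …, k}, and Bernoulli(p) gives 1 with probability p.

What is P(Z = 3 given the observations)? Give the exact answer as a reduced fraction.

Enumerate traces; 6 have nonzero weight after conditioning:
  (Y=1, W=2, X=0, Z=2) weight 1/40
  (Y=1, W=2, X=1, Z=2) weight 1/60
  (Y=2, W=2, X=0, Z=2) weight 3/160
  (Y=2, W=2, X=1, Z=2) weight 1/80
  (Y=3, W=1, X=0, Z=3) weight 3/160
  (Y=3, W=1, X=1, Z=3) weight 1/80
Group by Z:
  weight(Z=2) = 7/96
  weight(Z=3) = 1/32
Total weight = 7/96 + 1/32 = 5/48
P(Z=2 | obs) = 7/96 / 5/48 = 7/10
P(Z=3 | obs) = 1/32 / 5/48 = 3/10

P(Z = 3 | obs) = 3/10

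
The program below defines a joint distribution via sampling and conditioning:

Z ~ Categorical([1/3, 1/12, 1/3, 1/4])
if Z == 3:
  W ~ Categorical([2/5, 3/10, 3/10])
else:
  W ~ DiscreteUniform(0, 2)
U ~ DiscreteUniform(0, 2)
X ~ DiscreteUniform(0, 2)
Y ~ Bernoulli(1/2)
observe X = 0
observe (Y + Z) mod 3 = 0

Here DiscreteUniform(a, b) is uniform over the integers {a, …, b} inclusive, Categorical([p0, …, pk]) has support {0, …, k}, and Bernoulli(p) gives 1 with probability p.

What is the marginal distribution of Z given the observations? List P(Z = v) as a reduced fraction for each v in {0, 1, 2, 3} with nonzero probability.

P(Z=0) = 4/11, P(Z=2) = 4/11, P(Z=3) = 3/11

Enumerate traces; 27 have nonzero weight after conditioning:
  (Z=0, W=0, U=0, X=0, Y=0) weight 1/162
  (Z=0, W=0, U=1, X=0, Y=0) weight 1/162
  (Z=0, W=0, U=2, X=0, Y=0) weight 1/162
  (Z=0, W=1, U=0, X=0, Y=0) weight 1/162
  (Z=0, W=1, U=1, X=0, Y=0) weight 1/162
  (Z=0, W=1, U=2, X=0, Y=0) weight 1/162
  (Z=0, W=2, U=0, X=0, Y=0) weight 1/162
  (Z=0, W=2, U=1, X=0, Y=0) weight 1/162
  (Z=2, W=0, U=0, X=0, Y=1) weight 1/162
  (Z=3, W=0, U=0, X=0, Y=0) weight 1/180
  … 17 more
Group by Z:
  weight(Z=0) = 1/18
  weight(Z=2) = 1/18
  weight(Z=3) = 1/24
Total weight = 1/18 + 1/18 + 1/24 = 11/72
P(Z=0 | obs) = 1/18 / 11/72 = 4/11
P(Z=2 | obs) = 1/18 / 11/72 = 4/11
P(Z=3 | obs) = 1/24 / 11/72 = 3/11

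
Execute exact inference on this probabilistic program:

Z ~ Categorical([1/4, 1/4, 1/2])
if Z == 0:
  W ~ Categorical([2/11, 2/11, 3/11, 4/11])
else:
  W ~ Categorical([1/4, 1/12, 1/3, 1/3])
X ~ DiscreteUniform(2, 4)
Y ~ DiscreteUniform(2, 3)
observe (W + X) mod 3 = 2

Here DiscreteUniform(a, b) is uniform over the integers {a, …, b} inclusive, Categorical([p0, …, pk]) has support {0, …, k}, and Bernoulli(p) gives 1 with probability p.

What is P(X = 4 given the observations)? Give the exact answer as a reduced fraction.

P(X = 4 | obs) = 19/176

Enumerate traces; 24 have nonzero weight after conditioning:
  (Z=0, W=0, X=2, Y=2) weight 1/132
  (Z=0, W=0, X=2, Y=3) weight 1/132
  (Z=0, W=1, X=4, Y=2) weight 1/132
  (Z=0, W=1, X=4, Y=3) weight 1/132
  (Z=0, W=2, X=3, Y=2) weight 1/88
  (Z=0, W=2, X=3, Y=3) weight 1/88
  (Z=0, W=3, X=2, Y=2) weight 1/66
  (Z=0, W=3, X=2, Y=3) weight 1/66
  … 16 more
Group by X:
  weight(X=2) = 101/528
  weight(X=3) = 7/66
  weight(X=4) = 19/528
Total weight = 101/528 + 7/66 + 19/528 = 1/3
P(X=2 | obs) = 101/528 / 1/3 = 101/176
P(X=3 | obs) = 7/66 / 1/3 = 7/22
P(X=4 | obs) = 19/528 / 1/3 = 19/176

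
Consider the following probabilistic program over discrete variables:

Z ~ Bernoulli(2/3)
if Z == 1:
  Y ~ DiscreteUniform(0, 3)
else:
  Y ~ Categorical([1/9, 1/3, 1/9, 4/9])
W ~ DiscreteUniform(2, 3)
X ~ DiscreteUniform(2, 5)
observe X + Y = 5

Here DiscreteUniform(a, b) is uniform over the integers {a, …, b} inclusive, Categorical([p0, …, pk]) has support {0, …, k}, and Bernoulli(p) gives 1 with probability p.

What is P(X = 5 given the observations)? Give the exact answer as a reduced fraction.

Enumerate traces; 16 have nonzero weight after conditioning:
  (Z=0, Y=0, W=2, X=5) weight 1/216
  (Z=0, Y=0, W=3, X=5) weight 1/216
  (Z=0, Y=1, W=2, X=4) weight 1/72
  (Z=0, Y=1, W=3, X=4) weight 1/72
  (Z=0, Y=2, W=2, X=3) weight 1/216
  (Z=0, Y=2, W=3, X=3) weight 1/216
  (Z=0, Y=3, W=2, X=2) weight 1/54
  (Z=0, Y=3, W=3, X=2) weight 1/54
  … 8 more
Group by X:
  weight(X=2) = 17/216
  weight(X=3) = 11/216
  weight(X=4) = 5/72
  weight(X=5) = 11/216
Total weight = 17/216 + 11/216 + 5/72 + 11/216 = 1/4
P(X=2 | obs) = 17/216 / 1/4 = 17/54
P(X=3 | obs) = 11/216 / 1/4 = 11/54
P(X=4 | obs) = 5/72 / 1/4 = 5/18
P(X=5 | obs) = 11/216 / 1/4 = 11/54

P(X = 5 | obs) = 11/54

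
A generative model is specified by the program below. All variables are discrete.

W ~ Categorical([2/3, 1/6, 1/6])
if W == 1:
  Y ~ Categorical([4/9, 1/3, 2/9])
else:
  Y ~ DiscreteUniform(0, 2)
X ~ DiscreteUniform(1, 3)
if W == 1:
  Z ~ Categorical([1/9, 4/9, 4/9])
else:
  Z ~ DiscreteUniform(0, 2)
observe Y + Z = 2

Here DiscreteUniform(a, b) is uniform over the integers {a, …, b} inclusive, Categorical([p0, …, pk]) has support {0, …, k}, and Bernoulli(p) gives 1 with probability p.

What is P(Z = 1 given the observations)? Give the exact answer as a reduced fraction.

Enumerate traces; 27 have nonzero weight after conditioning:
  (W=0, Y=0, X=1, Z=2) weight 2/81
  (W=0, Y=0, X=2, Z=2) weight 2/81
  (W=0, Y=0, X=3, Z=2) weight 2/81
  (W=0, Y=1, X=1, Z=1) weight 2/81
  (W=0, Y=1, X=2, Z=1) weight 2/81
  (W=0, Y=1, X=3, Z=1) weight 2/81
  (W=0, Y=2, X=1, Z=0) weight 2/81
  (W=0, Y=2, X=2, Z=0) weight 2/81
  … 19 more
Group by Z:
  weight(Z=0) = 47/486
  weight(Z=1) = 19/162
  weight(Z=2) = 61/486
Total weight = 47/486 + 19/162 + 61/486 = 55/162
P(Z=0 | obs) = 47/486 / 55/162 = 47/165
P(Z=1 | obs) = 19/162 / 55/162 = 19/55
P(Z=2 | obs) = 61/486 / 55/162 = 61/165

P(Z = 1 | obs) = 19/55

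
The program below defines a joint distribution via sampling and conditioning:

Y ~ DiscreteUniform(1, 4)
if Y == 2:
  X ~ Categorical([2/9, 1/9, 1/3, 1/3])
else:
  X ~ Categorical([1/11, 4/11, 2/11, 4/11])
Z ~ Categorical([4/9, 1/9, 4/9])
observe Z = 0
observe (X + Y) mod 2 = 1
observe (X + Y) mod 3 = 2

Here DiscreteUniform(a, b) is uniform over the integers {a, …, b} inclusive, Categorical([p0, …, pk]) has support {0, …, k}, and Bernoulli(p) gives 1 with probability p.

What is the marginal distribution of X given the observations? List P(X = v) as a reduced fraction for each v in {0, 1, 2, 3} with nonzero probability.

P(X=1) = 12/29, P(X=2) = 6/29, P(X=3) = 11/29

Enumerate traces; 3 have nonzero weight after conditioning:
  (Y=2, X=3, Z=0) weight 1/27
  (Y=3, X=2, Z=0) weight 2/99
  (Y=4, X=1, Z=0) weight 4/99
Group by X:
  weight(X=1) = 4/99
  weight(X=2) = 2/99
  weight(X=3) = 1/27
Total weight = 4/99 + 2/99 + 1/27 = 29/297
P(X=1 | obs) = 4/99 / 29/297 = 12/29
P(X=2 | obs) = 2/99 / 29/297 = 6/29
P(X=3 | obs) = 1/27 / 29/297 = 11/29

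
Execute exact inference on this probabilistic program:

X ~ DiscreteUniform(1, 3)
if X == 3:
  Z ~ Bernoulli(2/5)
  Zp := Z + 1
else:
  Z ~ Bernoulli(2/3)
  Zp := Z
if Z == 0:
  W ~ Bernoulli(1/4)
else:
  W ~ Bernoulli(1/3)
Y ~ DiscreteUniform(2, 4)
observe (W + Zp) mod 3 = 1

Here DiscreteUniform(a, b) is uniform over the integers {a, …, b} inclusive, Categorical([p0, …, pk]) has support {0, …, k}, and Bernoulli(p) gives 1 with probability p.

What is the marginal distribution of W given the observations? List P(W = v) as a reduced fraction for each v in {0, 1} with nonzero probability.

P(W=0) = 241/271, P(W=1) = 30/271

Enumerate traces; 15 have nonzero weight after conditioning:
  (X=1, Z=0, W=1, Y=2) weight 1/108
  (X=1, Z=0, W=1, Y=3) weight 1/108
  (X=1, Z=0, W=1, Y=4) weight 1/108
  (X=1, Z=1, W=0, Y=2) weight 4/81
  (X=1, Z=1, W=0, Y=3) weight 4/81
  (X=1, Z=1, W=0, Y=4) weight 4/81
  (X=2, Z=0, W=1, Y=2) weight 1/108
  (X=2, Z=0, W=1, Y=3) weight 1/108
  … 7 more
Group by W:
  weight(W=0) = 241/540
  weight(W=1) = 1/18
Total weight = 241/540 + 1/18 = 271/540
P(W=0 | obs) = 241/540 / 271/540 = 241/271
P(W=1 | obs) = 1/18 / 271/540 = 30/271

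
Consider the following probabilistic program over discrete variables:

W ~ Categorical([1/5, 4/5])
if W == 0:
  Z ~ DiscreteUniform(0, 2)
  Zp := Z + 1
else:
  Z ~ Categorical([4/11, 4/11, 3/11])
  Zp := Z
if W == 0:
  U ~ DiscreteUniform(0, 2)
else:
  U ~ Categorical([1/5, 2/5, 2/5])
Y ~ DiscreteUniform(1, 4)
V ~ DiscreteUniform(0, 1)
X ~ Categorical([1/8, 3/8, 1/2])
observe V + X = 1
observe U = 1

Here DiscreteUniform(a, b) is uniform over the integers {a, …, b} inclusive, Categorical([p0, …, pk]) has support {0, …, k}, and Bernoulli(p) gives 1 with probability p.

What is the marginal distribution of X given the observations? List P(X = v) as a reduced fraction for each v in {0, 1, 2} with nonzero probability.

Enumerate traces; 48 have nonzero weight after conditioning:
  (W=0, Z=0, U=1, Y=1, V=0, X=1) weight 1/960
  (W=0, Z=0, U=1, Y=1, V=1, X=0) weight 1/2880
  (W=0, Z=0, U=1, Y=2, V=0, X=1) weight 1/960
  (W=0, Z=0, U=1, Y=2, V=1, X=0) weight 1/2880
  (W=0, Z=0, U=1, Y=3, V=0, X=1) weight 1/960
  (W=0, Z=0, U=1, Y=3, V=1, X=0) weight 1/2880
  (W=0, Z=0, U=1, Y=4, V=0, X=1) weight 1/960
  (W=0, Z=0, U=1, Y=4, V=1, X=0) weight 1/2880
  … 40 more
Group by X:
  weight(X=0) = 29/1200
  weight(X=1) = 29/400
Total weight = 29/1200 + 29/400 = 29/300
P(X=0 | obs) = 29/1200 / 29/300 = 1/4
P(X=1 | obs) = 29/400 / 29/300 = 3/4

P(X=0) = 1/4, P(X=1) = 3/4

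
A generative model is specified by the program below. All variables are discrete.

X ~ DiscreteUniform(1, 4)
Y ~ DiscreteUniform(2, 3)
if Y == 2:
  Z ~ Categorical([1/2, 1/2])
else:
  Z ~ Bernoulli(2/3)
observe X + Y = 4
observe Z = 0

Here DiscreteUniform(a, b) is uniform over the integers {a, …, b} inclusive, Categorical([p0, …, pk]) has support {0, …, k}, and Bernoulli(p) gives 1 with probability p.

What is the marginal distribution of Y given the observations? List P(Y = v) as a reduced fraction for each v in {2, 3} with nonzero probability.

Enumerate traces; 2 have nonzero weight after conditioning:
  (X=1, Y=3, Z=0) weight 1/24
  (X=2, Y=2, Z=0) weight 1/16
Group by Y:
  weight(Y=2) = 1/16
  weight(Y=3) = 1/24
Total weight = 1/16 + 1/24 = 5/48
P(Y=2 | obs) = 1/16 / 5/48 = 3/5
P(Y=3 | obs) = 1/24 / 5/48 = 2/5

P(Y=2) = 3/5, P(Y=3) = 2/5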